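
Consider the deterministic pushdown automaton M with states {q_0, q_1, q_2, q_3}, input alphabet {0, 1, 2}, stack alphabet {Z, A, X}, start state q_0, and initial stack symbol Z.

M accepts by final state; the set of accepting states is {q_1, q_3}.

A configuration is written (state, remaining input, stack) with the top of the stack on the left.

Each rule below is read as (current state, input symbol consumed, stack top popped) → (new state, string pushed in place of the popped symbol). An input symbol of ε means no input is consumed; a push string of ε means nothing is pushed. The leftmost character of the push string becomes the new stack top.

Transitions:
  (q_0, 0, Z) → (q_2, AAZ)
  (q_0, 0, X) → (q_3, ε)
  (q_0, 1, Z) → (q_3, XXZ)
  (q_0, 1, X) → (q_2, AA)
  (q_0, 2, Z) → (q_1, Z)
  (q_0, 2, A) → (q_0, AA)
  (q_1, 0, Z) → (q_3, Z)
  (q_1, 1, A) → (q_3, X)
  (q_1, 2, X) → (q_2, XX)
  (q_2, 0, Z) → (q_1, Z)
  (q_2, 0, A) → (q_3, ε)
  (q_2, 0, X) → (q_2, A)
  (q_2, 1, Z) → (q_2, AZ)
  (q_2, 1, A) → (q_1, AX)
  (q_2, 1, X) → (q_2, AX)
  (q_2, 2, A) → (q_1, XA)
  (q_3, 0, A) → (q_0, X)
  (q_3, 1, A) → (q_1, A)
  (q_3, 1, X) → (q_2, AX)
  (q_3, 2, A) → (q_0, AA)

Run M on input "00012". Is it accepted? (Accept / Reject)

Accept

(q_0, 00012, Z) ⊢ (q_2, 0012, AAZ) ⊢ (q_3, 012, AZ) ⊢ (q_0, 12, XZ) ⊢ (q_2, 2, AAZ) ⊢ (q_1, ε, XAAZ)
All input consumed; state q_1 ∈ F.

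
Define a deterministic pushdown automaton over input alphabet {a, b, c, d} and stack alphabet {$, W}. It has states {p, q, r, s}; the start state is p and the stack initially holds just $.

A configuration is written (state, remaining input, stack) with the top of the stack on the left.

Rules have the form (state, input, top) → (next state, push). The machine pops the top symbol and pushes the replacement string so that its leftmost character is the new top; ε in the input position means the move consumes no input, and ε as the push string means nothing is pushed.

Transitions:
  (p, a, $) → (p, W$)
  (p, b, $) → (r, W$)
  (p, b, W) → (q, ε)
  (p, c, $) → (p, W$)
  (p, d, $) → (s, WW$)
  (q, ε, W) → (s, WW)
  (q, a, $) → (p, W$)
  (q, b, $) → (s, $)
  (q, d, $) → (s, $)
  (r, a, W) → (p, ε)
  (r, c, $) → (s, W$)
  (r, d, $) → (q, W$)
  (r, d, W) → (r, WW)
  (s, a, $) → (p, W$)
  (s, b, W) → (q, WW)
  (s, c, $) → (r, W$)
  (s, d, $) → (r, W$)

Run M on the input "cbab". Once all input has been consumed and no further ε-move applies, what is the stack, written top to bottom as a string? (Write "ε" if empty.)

$

(p, cbab, $)
  read c, top $: go to p, push W$ → (p, bab, W$)
  read b, top W: go to q, push ε → (q, ab, $)
  read a, top $: go to p, push W$ → (p, b, W$)
  read b, top W: go to q, push ε → (q, ε, $)
All input consumed in state q with stack $.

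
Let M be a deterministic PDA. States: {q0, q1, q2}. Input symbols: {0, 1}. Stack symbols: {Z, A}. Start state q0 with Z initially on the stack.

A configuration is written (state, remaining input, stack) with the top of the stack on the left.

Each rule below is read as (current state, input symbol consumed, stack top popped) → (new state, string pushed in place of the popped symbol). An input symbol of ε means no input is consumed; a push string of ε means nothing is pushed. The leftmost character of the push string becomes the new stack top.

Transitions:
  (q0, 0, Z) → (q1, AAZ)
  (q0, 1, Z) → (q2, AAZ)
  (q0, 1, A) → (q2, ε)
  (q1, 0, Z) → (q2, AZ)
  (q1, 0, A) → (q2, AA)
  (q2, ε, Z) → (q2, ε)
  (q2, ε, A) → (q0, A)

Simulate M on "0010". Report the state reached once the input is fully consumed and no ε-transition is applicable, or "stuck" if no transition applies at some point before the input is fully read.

stuck

(q0, 0010, Z)
  read 0, top Z: go to q1, push AAZ → (q1, 010, AAZ)
  read 0, top A: go to q2, push AA → (q2, 10, AAAZ)
  ε-move, top A: go to q0, push A → (q0, 10, AAAZ)
  read 1, top A: go to q2, push ε → (q2, 0, AAZ)
  ε-move, top A: go to q0, push A → (q0, 0, AAZ)
No transition for (q0, 0, top A); M blocks with input 0 remaining.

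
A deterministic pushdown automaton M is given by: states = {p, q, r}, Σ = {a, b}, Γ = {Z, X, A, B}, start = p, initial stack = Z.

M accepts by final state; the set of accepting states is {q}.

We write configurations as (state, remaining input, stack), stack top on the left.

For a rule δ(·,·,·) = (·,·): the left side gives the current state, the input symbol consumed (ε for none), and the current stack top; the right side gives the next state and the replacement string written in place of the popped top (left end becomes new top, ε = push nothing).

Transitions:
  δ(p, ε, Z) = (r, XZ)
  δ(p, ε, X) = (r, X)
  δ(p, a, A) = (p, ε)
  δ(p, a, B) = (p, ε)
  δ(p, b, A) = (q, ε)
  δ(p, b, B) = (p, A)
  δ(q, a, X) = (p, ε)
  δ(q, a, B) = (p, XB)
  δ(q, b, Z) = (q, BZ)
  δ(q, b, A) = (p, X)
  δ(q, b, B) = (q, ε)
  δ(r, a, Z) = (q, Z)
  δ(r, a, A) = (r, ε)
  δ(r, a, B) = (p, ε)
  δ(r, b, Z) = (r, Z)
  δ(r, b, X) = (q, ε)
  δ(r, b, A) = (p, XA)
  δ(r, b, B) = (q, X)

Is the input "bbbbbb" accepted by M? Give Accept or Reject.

(p, bbbbbb, Z)
  ε-move, top Z: go to r, push XZ → (r, bbbbbb, XZ)
  read b, top X: go to q, push ε → (q, bbbbb, Z)
  read b, top Z: go to q, push BZ → (q, bbbb, BZ)
  read b, top B: go to q, push ε → (q, bbb, Z)
  read b, top Z: go to q, push BZ → (q, bb, BZ)
  read b, top B: go to q, push ε → (q, b, Z)
  read b, top Z: go to q, push BZ → (q, ε, BZ)
All input consumed; state q ∈ F.

Accept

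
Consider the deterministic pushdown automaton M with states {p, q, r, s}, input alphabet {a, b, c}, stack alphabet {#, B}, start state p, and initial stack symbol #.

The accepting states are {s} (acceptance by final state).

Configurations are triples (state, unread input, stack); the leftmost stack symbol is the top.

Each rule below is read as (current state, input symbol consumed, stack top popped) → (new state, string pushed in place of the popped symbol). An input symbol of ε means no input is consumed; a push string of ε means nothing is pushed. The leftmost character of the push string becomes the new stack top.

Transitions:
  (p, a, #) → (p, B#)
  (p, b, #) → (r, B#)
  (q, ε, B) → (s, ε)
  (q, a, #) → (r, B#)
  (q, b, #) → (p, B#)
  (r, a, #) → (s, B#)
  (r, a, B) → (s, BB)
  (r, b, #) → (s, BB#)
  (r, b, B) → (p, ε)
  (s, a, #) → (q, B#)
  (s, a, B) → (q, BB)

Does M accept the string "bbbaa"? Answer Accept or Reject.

(p, bbbaa, #) ⊢ (r, bbaa, B#) ⊢ (p, baa, #) ⊢ (r, aa, B#) ⊢ (s, a, BB#) ⊢ (q, ε, BBB#) ⊢ (s, ε, BB#)
All input consumed; state s ∈ F.

Accept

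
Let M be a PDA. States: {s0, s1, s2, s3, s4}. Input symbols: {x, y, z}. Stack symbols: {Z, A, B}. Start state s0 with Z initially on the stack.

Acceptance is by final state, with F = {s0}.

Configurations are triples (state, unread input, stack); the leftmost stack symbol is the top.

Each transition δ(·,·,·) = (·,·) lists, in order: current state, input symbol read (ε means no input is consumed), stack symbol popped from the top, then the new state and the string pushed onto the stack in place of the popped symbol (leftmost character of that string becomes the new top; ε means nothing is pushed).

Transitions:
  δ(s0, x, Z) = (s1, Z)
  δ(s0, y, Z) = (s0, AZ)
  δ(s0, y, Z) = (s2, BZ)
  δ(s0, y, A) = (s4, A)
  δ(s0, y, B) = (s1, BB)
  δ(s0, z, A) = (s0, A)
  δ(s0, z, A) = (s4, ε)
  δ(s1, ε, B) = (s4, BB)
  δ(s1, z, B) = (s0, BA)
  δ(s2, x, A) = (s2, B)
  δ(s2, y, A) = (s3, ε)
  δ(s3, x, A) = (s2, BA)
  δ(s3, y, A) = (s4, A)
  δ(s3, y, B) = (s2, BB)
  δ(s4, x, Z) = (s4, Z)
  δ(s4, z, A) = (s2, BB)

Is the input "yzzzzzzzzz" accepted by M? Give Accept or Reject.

Accept

One accepting computation: (s0, yzzzzzzzzz, Z) ⊢ (s0, zzzzzzzzz, AZ) ⊢ (s0, zzzzzzzz, AZ) ⊢ (s0, zzzzzzz, AZ) ⊢ (s0, zzzzzz, AZ) ⊢ (s0, zzzzz, AZ) ⊢ (s0, zzzz, AZ) ⊢ (s0, zzz, AZ) ⊢ (s0, zz, AZ) ⊢ (s0, z, AZ) ⊢ (s0, ε, AZ)
All input consumed and state s0 ∈ F.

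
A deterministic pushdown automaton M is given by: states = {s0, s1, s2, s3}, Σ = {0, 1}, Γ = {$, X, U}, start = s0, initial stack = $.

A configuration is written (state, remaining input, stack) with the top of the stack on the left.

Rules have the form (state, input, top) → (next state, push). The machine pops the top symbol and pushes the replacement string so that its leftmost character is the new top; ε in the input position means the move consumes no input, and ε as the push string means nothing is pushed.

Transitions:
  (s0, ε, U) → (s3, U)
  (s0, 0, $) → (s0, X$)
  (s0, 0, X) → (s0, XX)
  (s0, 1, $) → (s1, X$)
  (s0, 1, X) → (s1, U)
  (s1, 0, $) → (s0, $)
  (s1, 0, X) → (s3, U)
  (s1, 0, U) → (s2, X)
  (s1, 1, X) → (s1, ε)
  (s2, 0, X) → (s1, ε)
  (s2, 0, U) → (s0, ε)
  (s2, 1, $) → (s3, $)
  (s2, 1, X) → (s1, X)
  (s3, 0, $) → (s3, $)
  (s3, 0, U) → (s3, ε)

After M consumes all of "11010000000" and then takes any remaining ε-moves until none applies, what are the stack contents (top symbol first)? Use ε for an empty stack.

(s0, 11010000000, $)
  read 1, top $: go to s1, push X$ → (s1, 1010000000, X$)
  read 1, top X: go to s1, push ε → (s1, 010000000, $)
  read 0, top $: go to s0, push $ → (s0, 10000000, $)
  read 1, top $: go to s1, push X$ → (s1, 0000000, X$)
  read 0, top X: go to s3, push U → (s3, 000000, U$)
  read 0, top U: go to s3, push ε → (s3, 00000, $)
  read 0, top $: go to s3, push $ → (s3, 0000, $)
  read 0, top $: go to s3, push $ → (s3, 000, $)
  read 0, top $: go to s3, push $ → (s3, 00, $)
  read 0, top $: go to s3, push $ → (s3, 0, $)
  read 0, top $: go to s3, push $ → (s3, ε, $)
All input consumed in state s3 with stack $.

$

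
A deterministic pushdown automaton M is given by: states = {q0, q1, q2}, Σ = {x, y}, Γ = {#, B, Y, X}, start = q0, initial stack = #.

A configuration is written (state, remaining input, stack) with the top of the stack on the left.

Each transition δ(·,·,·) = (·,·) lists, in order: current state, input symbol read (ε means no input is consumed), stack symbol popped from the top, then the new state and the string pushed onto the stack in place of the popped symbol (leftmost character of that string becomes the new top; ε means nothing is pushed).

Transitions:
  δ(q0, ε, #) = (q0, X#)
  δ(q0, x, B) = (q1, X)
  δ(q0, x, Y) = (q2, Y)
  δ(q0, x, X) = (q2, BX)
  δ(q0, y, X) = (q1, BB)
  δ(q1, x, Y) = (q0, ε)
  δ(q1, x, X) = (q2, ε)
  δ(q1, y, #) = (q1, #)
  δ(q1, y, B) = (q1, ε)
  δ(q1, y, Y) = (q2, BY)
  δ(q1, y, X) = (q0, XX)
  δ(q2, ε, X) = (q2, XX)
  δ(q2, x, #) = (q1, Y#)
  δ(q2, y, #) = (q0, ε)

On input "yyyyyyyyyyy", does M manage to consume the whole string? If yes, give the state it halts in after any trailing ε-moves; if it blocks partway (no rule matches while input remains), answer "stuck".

q1

(q0, yyyyyyyyyyy, #) ⊢ (q0, yyyyyyyyyyy, X#) ⊢ (q1, yyyyyyyyyy, BB#) ⊢ (q1, yyyyyyyyy, B#) ⊢ (q1, yyyyyyyy, #) ⊢ (q1, yyyyyyy, #) ⊢ (q1, yyyyyy, #) ⊢ (q1, yyyyy, #) ⊢ (q1, yyyy, #) ⊢ (q1, yyy, #) ⊢ (q1, yy, #) ⊢ (q1, y, #) ⊢ (q1, ε, #)
All input consumed; M is in state q1.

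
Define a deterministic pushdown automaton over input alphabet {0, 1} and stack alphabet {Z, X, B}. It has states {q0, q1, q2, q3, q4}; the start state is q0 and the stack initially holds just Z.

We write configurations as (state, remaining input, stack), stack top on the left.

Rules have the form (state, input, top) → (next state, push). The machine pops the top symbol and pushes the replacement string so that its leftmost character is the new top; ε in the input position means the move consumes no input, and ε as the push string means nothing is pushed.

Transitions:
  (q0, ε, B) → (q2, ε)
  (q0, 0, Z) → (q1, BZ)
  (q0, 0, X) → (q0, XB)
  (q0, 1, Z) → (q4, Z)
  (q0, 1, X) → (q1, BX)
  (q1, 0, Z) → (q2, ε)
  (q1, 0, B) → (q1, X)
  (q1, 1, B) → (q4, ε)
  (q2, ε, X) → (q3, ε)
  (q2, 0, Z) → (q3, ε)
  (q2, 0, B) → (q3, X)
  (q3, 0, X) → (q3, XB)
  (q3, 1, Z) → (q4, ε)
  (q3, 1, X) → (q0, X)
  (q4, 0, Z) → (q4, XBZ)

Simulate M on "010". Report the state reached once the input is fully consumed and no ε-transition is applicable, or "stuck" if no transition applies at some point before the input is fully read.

q4

(q0, 010, Z)
  read 0, top Z: go to q1, push BZ → (q1, 10, BZ)
  read 1, top B: go to q4, push ε → (q4, 0, Z)
  read 0, top Z: go to q4, push XBZ → (q4, ε, XBZ)
All input consumed; M is in state q4.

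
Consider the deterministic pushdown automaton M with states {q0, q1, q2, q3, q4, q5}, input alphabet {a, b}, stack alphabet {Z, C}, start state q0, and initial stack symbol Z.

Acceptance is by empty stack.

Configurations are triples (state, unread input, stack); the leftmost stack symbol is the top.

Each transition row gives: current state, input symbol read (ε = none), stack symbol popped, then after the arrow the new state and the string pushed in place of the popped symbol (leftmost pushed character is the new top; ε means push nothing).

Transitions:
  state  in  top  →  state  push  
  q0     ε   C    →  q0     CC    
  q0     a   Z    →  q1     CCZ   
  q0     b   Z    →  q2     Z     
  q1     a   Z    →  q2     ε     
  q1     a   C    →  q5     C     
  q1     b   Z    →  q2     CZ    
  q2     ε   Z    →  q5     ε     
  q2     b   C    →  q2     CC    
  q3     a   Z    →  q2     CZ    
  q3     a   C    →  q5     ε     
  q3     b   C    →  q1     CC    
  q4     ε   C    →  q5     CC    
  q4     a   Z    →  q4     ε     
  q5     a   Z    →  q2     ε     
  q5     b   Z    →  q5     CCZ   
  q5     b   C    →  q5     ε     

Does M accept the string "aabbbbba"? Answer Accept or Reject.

Accept

(q0, aabbbbba, Z) ⊢ (q1, abbbbba, CCZ) ⊢ (q5, bbbbba, CCZ) ⊢ (q5, bbbba, CZ) ⊢ (q5, bbba, Z) ⊢ (q5, bba, CCZ) ⊢ (q5, ba, CZ) ⊢ (q5, a, Z) ⊢ (q2, ε, ε)
All input consumed and the stack is empty.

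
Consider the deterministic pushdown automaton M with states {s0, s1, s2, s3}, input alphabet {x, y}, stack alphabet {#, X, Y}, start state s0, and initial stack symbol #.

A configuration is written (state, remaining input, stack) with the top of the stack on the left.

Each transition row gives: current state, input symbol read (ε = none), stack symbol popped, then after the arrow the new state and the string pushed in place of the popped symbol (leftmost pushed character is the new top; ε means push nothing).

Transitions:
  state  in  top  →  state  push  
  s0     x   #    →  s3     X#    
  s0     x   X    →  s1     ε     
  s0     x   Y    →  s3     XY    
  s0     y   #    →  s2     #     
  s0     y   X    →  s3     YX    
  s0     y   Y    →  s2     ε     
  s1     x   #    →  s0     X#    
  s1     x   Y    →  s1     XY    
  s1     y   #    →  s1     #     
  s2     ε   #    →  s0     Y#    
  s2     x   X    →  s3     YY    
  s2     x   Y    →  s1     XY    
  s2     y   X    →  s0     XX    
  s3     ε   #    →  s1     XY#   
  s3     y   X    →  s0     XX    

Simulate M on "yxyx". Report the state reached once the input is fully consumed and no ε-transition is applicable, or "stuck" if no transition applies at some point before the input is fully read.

s1

(s0, yxyx, #)
  read y, top #: go to s2, push # → (s2, xyx, #)
  ε-move, top #: go to s0, push Y# → (s0, xyx, Y#)
  read x, top Y: go to s3, push XY → (s3, yx, XY#)
  read y, top X: go to s0, push XX → (s0, x, XXY#)
  read x, top X: go to s1, push ε → (s1, ε, XY#)
All input consumed; M is in state s1.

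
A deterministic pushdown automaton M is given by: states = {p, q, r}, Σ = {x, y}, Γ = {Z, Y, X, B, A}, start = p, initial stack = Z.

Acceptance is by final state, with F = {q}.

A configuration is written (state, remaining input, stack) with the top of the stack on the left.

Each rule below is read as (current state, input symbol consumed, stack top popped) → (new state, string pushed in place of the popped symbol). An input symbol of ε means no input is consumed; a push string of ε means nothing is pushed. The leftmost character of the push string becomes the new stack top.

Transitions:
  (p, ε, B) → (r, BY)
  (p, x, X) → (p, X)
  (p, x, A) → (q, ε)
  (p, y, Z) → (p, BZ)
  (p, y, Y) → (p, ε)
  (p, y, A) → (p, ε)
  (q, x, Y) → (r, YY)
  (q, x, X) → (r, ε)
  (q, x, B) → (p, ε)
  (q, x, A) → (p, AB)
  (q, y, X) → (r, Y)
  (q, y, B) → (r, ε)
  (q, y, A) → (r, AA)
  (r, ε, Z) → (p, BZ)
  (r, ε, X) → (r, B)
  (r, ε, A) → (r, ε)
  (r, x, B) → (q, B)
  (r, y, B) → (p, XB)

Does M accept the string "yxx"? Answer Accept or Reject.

Reject

(p, yxx, Z) ⊢ (p, xx, BZ) ⊢ (r, xx, BYZ) ⊢ (q, x, BYZ) ⊢ (p, ε, YZ)
All input consumed; state p ∉ F and no further ε-move applies.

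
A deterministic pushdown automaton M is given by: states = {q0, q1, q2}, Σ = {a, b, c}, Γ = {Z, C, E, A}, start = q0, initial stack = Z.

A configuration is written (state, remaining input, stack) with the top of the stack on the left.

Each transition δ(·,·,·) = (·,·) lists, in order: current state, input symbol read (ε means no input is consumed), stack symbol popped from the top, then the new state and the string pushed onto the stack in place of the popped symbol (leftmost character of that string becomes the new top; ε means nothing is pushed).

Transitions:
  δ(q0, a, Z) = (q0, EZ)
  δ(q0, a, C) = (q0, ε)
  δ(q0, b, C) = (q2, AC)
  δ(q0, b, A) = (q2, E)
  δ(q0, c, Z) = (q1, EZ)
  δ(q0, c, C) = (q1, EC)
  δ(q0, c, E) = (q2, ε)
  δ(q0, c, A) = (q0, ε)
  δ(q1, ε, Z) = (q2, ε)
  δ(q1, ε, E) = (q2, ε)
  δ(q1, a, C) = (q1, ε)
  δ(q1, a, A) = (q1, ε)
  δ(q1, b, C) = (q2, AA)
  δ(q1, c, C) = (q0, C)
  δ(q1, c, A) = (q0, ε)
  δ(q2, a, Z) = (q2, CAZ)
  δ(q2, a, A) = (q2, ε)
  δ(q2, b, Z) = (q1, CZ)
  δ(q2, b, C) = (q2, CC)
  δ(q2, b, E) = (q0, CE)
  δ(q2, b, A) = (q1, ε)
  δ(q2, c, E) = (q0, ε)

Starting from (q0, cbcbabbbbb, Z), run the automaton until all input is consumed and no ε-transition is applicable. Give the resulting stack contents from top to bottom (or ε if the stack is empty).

(q0, cbcbabbbbb, Z) ⊢ (q1, bcbabbbbb, EZ) ⊢ (q2, bcbabbbbb, Z) ⊢ (q1, cbabbbbb, CZ) ⊢ (q0, babbbbb, CZ) ⊢ (q2, abbbbb, ACZ) ⊢ (q2, bbbbb, CZ) ⊢ (q2, bbbb, CCZ) ⊢ (q2, bbb, CCCZ) ⊢ (q2, bb, CCCCZ) ⊢ (q2, b, CCCCCZ) ⊢ (q2, ε, CCCCCCZ)
All input consumed in state q2 with stack CCCCCCZ.

CCCCCCZ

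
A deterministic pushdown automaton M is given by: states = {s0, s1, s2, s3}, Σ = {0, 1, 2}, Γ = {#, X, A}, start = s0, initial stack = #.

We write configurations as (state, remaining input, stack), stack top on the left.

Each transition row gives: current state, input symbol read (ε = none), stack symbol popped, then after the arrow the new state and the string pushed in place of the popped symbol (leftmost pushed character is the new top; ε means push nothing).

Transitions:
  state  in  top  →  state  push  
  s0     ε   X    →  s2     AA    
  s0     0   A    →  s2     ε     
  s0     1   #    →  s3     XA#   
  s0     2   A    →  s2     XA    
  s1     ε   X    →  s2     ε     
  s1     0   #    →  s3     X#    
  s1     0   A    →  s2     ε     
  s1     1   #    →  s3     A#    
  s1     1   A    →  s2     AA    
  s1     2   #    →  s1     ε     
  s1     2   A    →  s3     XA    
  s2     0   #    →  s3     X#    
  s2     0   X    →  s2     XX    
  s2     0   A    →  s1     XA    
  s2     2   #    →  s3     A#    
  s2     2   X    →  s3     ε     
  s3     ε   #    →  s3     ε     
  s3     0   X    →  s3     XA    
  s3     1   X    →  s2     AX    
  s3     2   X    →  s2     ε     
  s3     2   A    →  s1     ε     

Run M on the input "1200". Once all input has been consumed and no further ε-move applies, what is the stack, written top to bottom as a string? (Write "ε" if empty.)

A#

(s0, 1200, #)
  read 1, top #: go to s3, push XA# → (s3, 200, XA#)
  read 2, top X: go to s2, push ε → (s2, 00, A#)
  read 0, top A: go to s1, push XA → (s1, 0, XA#)
  ε-move, top X: go to s2, push ε → (s2, 0, A#)
  read 0, top A: go to s1, push XA → (s1, ε, XA#)
  ε-move, top X: go to s2, push ε → (s2, ε, A#)
All input consumed in state s2 with stack A#.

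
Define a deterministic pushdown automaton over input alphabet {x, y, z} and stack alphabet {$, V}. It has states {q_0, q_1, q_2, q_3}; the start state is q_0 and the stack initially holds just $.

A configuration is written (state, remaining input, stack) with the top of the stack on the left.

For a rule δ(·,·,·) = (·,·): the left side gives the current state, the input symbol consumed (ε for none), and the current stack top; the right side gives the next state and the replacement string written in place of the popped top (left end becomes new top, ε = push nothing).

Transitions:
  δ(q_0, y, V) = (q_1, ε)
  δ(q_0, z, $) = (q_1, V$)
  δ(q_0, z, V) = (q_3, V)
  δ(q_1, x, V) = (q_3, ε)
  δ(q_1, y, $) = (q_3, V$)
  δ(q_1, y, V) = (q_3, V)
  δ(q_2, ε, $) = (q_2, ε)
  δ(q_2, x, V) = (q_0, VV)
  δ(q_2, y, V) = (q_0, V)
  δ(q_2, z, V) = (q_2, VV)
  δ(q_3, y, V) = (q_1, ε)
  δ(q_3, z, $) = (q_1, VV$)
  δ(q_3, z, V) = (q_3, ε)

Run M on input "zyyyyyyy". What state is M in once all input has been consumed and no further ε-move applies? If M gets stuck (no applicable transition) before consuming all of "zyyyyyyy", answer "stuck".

(q_0, zyyyyyyy, $)
  read z, top $: go to q_1, push V$ → (q_1, yyyyyyy, V$)
  read y, top V: go to q_3, push V → (q_3, yyyyyy, V$)
  read y, top V: go to q_1, push ε → (q_1, yyyyy, $)
  read y, top $: go to q_3, push V$ → (q_3, yyyy, V$)
  read y, top V: go to q_1, push ε → (q_1, yyy, $)
  read y, top $: go to q_3, push V$ → (q_3, yy, V$)
  read y, top V: go to q_1, push ε → (q_1, y, $)
  read y, top $: go to q_3, push V$ → (q_3, ε, V$)
All input consumed; M is in state q_3.

q_3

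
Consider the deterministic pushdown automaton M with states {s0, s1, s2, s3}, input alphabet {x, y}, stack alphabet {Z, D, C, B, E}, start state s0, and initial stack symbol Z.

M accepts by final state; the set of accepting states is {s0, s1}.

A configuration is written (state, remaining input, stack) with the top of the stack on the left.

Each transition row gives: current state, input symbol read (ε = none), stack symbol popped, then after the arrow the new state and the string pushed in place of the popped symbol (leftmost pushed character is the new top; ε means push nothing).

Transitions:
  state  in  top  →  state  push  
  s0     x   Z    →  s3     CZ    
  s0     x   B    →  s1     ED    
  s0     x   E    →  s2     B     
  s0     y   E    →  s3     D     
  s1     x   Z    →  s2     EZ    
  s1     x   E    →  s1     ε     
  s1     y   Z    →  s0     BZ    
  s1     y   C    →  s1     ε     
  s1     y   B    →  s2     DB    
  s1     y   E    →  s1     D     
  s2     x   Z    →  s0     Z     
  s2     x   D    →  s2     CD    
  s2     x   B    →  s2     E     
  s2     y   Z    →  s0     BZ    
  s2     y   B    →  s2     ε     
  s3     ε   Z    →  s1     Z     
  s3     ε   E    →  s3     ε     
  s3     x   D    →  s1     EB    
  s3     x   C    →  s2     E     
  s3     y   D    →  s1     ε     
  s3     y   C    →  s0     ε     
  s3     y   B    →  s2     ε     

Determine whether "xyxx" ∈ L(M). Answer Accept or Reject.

(s0, xyxx, Z)
  read x, top Z: go to s3, push CZ → (s3, yxx, CZ)
  read y, top C: go to s0, push ε → (s0, xx, Z)
  read x, top Z: go to s3, push CZ → (s3, x, CZ)
  read x, top C: go to s2, push E → (s2, ε, EZ)
All input consumed; state s2 ∉ F and no further ε-move applies.

Reject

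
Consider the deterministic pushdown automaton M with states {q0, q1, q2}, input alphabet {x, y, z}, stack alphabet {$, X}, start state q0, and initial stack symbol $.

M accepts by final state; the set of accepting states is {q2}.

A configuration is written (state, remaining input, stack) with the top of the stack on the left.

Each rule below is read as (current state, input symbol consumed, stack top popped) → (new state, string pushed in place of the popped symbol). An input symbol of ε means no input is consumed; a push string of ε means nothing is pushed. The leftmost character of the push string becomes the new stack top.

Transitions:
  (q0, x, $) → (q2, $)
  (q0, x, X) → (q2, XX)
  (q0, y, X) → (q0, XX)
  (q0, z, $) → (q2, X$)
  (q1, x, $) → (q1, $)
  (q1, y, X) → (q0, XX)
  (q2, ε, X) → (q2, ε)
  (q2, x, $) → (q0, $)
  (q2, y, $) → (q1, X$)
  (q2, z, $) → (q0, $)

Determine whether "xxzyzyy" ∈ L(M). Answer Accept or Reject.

Reject

(q0, xxzyzyy, $)
  read x, top $: go to q2, push $ → (q2, xzyzyy, $)
  read x, top $: go to q0, push $ → (q0, zyzyy, $)
  read z, top $: go to q2, push X$ → (q2, yzyy, X$)
  ε-move, top X: go to q2, push ε → (q2, yzyy, $)
  read y, top $: go to q1, push X$ → (q1, zyy, X$)
No transition applies at (q1, zyy, X$); input not fully consumed.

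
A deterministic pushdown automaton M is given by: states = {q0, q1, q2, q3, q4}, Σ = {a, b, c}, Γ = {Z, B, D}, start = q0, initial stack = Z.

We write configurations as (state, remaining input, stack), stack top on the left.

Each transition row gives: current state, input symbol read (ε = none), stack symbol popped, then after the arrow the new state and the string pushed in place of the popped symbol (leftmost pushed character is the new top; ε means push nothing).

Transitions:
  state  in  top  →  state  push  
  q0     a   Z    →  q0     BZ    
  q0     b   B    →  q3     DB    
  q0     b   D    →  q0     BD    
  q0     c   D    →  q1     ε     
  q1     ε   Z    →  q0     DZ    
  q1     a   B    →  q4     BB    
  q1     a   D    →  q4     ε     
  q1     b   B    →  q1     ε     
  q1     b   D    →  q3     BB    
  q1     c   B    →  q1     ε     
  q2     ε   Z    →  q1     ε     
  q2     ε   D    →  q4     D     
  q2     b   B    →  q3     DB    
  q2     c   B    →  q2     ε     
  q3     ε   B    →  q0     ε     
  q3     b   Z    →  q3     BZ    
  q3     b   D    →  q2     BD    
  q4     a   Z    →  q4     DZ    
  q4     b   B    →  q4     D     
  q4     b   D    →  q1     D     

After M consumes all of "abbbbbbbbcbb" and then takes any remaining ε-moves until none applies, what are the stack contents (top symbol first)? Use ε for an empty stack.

BBDBDBDBZ

(q0, abbbbbbbbcbb, Z) ⊢ (q0, bbbbbbbbcbb, BZ) ⊢ (q3, bbbbbbbcbb, DBZ) ⊢ (q2, bbbbbbcbb, BDBZ) ⊢ (q3, bbbbbcbb, DBDBZ) ⊢ (q2, bbbbcbb, BDBDBZ) ⊢ (q3, bbbcbb, DBDBDBZ) ⊢ (q2, bbcbb, BDBDBDBZ) ⊢ (q3, bcbb, DBDBDBDBZ) ⊢ (q2, cbb, BDBDBDBDBZ) ⊢ (q2, bb, DBDBDBDBZ) ⊢ (q4, bb, DBDBDBDBZ) ⊢ (q1, b, DBDBDBDBZ) ⊢ (q3, ε, BBBDBDBDBZ) ⊢ (q0, ε, BBDBDBDBZ)
All input consumed in state q0 with stack BBDBDBDBZ.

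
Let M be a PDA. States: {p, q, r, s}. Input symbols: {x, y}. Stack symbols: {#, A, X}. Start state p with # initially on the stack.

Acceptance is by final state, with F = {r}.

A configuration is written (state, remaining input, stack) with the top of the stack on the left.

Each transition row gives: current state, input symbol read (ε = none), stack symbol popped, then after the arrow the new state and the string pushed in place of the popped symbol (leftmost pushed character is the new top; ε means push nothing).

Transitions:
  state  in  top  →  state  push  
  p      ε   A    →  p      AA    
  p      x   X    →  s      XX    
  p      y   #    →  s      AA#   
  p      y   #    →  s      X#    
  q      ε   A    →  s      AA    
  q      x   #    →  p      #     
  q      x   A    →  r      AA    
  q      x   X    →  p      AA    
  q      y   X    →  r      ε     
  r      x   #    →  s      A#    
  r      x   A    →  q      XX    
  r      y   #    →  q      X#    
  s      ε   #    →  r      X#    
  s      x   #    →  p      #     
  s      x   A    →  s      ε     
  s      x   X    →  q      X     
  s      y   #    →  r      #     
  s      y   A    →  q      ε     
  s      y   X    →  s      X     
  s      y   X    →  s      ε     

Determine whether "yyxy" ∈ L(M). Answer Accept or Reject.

One accepting computation: (p, yyxy, #) ⊢ (s, yxy, X#) ⊢ (s, xy, X#) ⊢ (q, y, X#) ⊢ (r, ε, #)
All input consumed and state r ∈ F.

Accept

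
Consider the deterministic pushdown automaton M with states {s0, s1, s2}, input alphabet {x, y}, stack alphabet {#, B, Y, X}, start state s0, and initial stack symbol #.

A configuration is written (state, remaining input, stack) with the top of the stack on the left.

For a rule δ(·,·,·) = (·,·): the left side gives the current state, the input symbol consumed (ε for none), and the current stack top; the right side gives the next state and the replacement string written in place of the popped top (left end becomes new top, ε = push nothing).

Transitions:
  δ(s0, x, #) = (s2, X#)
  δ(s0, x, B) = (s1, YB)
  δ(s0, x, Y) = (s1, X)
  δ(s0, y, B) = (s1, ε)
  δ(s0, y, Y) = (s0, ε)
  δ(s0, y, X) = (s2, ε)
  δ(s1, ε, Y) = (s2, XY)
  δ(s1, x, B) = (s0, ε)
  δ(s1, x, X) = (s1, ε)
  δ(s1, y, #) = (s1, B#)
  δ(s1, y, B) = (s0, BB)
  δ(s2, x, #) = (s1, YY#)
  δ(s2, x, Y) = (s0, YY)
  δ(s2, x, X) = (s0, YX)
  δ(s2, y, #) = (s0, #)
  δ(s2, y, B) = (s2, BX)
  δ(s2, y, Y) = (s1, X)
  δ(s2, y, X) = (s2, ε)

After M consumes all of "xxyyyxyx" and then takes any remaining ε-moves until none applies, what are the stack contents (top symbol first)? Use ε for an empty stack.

(s0, xxyyyxyx, #) ⊢ (s2, xyyyxyx, X#) ⊢ (s0, yyyxyx, YX#) ⊢ (s0, yyxyx, X#) ⊢ (s2, yxyx, #) ⊢ (s0, xyx, #) ⊢ (s2, yx, X#) ⊢ (s2, x, #) ⊢ (s1, ε, YY#) ⊢ (s2, ε, XYY#)
All input consumed in state s2 with stack XYY#.

XYY#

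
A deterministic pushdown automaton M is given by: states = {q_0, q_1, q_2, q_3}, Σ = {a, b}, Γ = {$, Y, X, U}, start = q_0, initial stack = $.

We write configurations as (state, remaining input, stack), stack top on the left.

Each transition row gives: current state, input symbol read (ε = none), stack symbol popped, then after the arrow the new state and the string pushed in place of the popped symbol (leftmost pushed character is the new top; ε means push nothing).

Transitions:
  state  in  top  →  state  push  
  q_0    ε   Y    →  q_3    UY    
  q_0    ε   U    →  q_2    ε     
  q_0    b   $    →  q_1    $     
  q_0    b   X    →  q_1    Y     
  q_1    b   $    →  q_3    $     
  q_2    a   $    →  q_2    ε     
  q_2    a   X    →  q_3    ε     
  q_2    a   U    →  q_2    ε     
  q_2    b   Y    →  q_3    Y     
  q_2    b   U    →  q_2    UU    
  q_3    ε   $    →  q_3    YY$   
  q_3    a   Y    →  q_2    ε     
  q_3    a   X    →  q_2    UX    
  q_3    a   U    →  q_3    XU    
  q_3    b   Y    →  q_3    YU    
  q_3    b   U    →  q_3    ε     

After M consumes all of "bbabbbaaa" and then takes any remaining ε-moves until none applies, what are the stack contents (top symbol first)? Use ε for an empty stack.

(q_0, bbabbbaaa, $) ⊢ (q_1, babbbaaa, $) ⊢ (q_3, abbbaaa, $) ⊢ (q_3, abbbaaa, YY$) ⊢ (q_2, bbbaaa, Y$) ⊢ (q_3, bbaaa, Y$) ⊢ (q_3, baaa, YU$) ⊢ (q_3, aaa, YUU$) ⊢ (q_2, aa, UU$) ⊢ (q_2, a, U$) ⊢ (q_2, ε, $)
All input consumed in state q_2 with stack $.

$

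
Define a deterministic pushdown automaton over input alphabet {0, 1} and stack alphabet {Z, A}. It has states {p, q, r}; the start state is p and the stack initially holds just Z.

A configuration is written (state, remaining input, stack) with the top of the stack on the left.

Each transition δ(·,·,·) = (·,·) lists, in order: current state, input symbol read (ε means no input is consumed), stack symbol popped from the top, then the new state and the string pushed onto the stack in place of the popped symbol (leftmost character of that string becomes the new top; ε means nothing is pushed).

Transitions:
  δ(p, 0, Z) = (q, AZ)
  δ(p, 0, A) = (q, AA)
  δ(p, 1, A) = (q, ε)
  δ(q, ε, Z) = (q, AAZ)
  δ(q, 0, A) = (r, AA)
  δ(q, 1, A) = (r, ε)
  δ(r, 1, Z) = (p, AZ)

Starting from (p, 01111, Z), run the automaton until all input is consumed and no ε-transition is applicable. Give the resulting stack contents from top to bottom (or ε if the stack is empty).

(p, 01111, Z)
  read 0, top Z: go to q, push AZ → (q, 1111, AZ)
  read 1, top A: go to r, push ε → (r, 111, Z)
  read 1, top Z: go to p, push AZ → (p, 11, AZ)
  read 1, top A: go to q, push ε → (q, 1, Z)
  ε-move, top Z: go to q, push AAZ → (q, 1, AAZ)
  read 1, top A: go to r, push ε → (r, ε, AZ)
All input consumed in state r with stack AZ.

AZ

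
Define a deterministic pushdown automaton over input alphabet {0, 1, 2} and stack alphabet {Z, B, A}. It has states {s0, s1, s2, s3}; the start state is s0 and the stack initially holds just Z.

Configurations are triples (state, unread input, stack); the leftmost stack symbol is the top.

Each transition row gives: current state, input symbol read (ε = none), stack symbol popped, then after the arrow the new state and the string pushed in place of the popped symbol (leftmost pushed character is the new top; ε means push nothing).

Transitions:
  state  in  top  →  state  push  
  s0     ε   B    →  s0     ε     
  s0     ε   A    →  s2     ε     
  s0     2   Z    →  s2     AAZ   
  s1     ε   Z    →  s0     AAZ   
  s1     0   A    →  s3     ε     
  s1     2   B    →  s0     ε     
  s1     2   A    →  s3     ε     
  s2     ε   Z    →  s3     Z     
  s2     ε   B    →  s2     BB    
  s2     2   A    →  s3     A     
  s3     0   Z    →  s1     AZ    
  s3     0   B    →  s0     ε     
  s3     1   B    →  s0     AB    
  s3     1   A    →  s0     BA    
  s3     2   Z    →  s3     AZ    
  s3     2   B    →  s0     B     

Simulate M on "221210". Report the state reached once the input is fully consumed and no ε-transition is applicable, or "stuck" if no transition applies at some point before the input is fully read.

(s0, 221210, Z)
  read 2, top Z: go to s2, push AAZ → (s2, 21210, AAZ)
  read 2, top A: go to s3, push A → (s3, 1210, AAZ)
  read 1, top A: go to s0, push BA → (s0, 210, BAAZ)
  ε-move, top B: go to s0, push ε → (s0, 210, AAZ)
  ε-move, top A: go to s2, push ε → (s2, 210, AZ)
  read 2, top A: go to s3, push A → (s3, 10, AZ)
  read 1, top A: go to s0, push BA → (s0, 0, BAZ)
  ε-move, top B: go to s0, push ε → (s0, 0, AZ)
  ε-move, top A: go to s2, push ε → (s2, 0, Z)
  ε-move, top Z: go to s3, push Z → (s3, 0, Z)
  read 0, top Z: go to s1, push AZ → (s1, ε, AZ)
All input consumed; M is in state s1.

s1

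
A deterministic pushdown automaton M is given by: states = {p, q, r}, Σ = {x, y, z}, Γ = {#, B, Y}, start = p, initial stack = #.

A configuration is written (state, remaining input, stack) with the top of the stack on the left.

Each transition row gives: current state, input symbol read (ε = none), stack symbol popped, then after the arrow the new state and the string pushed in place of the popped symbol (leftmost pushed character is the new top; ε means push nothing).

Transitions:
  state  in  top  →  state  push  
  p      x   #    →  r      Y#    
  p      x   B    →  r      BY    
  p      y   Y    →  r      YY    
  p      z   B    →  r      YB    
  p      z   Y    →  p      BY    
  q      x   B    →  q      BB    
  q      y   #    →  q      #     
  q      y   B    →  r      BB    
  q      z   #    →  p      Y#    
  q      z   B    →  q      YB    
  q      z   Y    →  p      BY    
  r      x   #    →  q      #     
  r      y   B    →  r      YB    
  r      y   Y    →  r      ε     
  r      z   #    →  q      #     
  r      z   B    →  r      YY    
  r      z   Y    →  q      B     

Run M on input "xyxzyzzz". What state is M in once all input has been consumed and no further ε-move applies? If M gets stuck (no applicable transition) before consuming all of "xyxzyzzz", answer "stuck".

p

(p, xyxzyzzz, #)
  read x, top #: go to r, push Y# → (r, yxzyzzz, Y#)
  read y, top Y: go to r, push ε → (r, xzyzzz, #)
  read x, top #: go to q, push # → (q, zyzzz, #)
  read z, top #: go to p, push Y# → (p, yzzz, Y#)
  read y, top Y: go to r, push YY → (r, zzz, YY#)
  read z, top Y: go to q, push B → (q, zz, BY#)
  read z, top B: go to q, push YB → (q, z, YBY#)
  read z, top Y: go to p, push BY → (p, ε, BYBY#)
All input consumed; M is in state p.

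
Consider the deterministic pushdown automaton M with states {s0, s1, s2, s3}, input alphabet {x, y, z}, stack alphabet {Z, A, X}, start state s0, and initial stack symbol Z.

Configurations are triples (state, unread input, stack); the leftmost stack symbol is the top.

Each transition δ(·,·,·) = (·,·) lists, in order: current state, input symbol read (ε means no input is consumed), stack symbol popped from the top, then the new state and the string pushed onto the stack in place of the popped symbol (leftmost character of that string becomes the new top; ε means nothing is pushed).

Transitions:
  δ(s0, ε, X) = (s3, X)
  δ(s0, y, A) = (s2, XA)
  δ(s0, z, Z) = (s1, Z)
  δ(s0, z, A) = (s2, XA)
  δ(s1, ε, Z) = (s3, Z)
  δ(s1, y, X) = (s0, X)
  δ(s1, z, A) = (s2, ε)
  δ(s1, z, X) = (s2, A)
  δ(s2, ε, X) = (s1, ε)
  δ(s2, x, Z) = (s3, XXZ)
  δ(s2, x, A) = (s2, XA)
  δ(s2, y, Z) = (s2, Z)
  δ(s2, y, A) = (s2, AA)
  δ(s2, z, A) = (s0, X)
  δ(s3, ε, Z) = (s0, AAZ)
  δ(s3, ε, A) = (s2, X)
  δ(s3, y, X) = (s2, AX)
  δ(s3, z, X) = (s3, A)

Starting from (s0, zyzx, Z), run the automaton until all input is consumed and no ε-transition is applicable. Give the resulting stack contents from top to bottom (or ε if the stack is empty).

(s0, zyzx, Z) ⊢ (s1, yzx, Z) ⊢ (s3, yzx, Z) ⊢ (s0, yzx, AAZ) ⊢ (s2, zx, XAAZ) ⊢ (s1, zx, AAZ) ⊢ (s2, x, AZ) ⊢ (s2, ε, XAZ) ⊢ (s1, ε, AZ)
All input consumed in state s1 with stack AZ.

AZ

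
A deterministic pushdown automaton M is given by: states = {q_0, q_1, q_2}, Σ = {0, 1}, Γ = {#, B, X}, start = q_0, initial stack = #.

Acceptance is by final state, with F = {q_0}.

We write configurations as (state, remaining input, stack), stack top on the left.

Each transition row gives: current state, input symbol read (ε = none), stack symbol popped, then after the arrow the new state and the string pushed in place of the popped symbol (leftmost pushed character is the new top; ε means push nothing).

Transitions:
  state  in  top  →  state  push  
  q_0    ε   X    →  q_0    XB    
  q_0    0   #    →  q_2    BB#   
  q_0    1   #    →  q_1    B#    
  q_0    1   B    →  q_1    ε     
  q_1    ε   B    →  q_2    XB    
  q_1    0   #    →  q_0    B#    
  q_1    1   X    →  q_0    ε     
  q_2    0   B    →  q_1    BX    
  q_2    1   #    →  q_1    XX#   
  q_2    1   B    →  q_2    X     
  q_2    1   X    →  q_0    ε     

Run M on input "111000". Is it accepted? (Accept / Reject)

Reject

(q_0, 111000, #)
  read 1, top #: go to q_1, push B# → (q_1, 11000, B#)
  ε-move, top B: go to q_2, push XB → (q_2, 11000, XB#)
  read 1, top X: go to q_0, push ε → (q_0, 1000, B#)
  read 1, top B: go to q_1, push ε → (q_1, 000, #)
  read 0, top #: go to q_0, push B# → (q_0, 00, B#)
No transition applies at (q_0, 00, B#); input not fully consumed.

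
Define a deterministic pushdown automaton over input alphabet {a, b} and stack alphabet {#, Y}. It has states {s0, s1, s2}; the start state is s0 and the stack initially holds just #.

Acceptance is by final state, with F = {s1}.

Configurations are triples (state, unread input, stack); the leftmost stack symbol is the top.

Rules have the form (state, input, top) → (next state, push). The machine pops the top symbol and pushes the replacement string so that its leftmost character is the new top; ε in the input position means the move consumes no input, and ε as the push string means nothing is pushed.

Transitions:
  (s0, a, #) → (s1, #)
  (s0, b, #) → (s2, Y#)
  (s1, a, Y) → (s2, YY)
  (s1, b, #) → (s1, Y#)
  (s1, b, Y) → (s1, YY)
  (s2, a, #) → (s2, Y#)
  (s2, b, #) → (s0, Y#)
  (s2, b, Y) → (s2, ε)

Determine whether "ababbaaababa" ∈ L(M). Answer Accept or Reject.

(s0, ababbaaababa, #)
  read a, top #: go to s1, push # → (s1, babbaaababa, #)
  read b, top #: go to s1, push Y# → (s1, abbaaababa, Y#)
  read a, top Y: go to s2, push YY → (s2, bbaaababa, YY#)
  read b, top Y: go to s2, push ε → (s2, baaababa, Y#)
  read b, top Y: go to s2, push ε → (s2, aaababa, #)
  read a, top #: go to s2, push Y# → (s2, aababa, Y#)
No transition applies at (s2, aababa, Y#); input not fully consumed.

Reject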